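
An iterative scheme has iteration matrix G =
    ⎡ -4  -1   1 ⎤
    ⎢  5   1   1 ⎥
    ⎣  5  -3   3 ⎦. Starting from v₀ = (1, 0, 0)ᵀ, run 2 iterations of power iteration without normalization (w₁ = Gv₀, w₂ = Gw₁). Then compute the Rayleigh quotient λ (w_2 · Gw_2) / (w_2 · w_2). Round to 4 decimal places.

w1 = Gv₀ = ((-4)·1 + (-1)·0 + 1·0; 5·1 + 1·0 + 1·0; 5·1 + (-3)·0 + 3·0) = (-4, 5, 5)
w2 = Gw1 = ((-4)·(-4) + (-1)·5 + 1·5; 5·(-4) + 1·5 + 1·5; 5·(-4) + (-3)·5 + 3·5) = (16, -10, -20)
Gw2 = (-74, 50, 50)
w2·Gw2 = 16·(-74) + (-10)·50 + (-20)·50 = -2684; w2·w2 = 16·16 + (-10)·(-10) + (-20)·(-20) = 756
λ ≈ -2684/756 = -3.5503

-3.5503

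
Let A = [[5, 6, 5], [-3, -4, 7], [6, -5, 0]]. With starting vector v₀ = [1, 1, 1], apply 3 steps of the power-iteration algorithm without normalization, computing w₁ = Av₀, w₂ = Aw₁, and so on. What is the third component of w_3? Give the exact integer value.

w1 = Av₀ = (5·1 + 6·1 + 5·1; (-3)·1 + (-4)·1 + 7·1; 6·1 + (-5)·1 + 0·1) = (16, 0, 1)
w2 = Aw1 = (5·16 + 6·0 + 5·1; (-3)·16 + (-4)·0 + 7·1; 6·16 + (-5)·0 + 0·1) = (85, -41, 96)
w3 = Aw2 = (659, 581, 715)
The requested component of w3 is 715.

715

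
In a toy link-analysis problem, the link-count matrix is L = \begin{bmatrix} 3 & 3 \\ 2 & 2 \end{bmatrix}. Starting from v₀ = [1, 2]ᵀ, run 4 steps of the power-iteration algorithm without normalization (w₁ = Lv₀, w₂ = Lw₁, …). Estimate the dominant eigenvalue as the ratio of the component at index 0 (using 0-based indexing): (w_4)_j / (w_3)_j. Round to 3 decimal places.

w1 = Lv₀ = (3·1 + 3·2; 2·1 + 2·2) = (9, 6)
w2 = Lw1 = (3·9 + 3·6; 2·9 + 2·6) = (45, 30)
w3 = Lw2 = (225, 150)
w4 = Lw3 = (1125, 750)
Ratio at component: 1125 / 225 = 5.000

5.000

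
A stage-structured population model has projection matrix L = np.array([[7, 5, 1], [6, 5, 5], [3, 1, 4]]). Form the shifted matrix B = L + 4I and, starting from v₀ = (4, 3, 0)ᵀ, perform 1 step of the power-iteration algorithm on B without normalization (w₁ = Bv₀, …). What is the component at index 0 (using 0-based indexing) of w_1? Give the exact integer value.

59

B = L + 4I has rows (11, 5, 1); (6, 9, 5); (3, 1, 8)
w1 = Bv₀ = (11·4 + 5·3 + 1·0; 6·4 + 9·3 + 5·0; 3·4 + 1·3 + 8·0) = (59, 51, 15)
Requested component of w1: 59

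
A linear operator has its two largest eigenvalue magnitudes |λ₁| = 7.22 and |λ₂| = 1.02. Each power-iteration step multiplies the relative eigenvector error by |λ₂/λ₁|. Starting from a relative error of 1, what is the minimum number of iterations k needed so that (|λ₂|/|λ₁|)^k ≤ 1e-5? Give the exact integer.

|λ₂/λ₁| = 1.02/7.22 = 0.14127
Need k ≥ ln(1e-5) / ln(0.14127) = -11.5129 / -1.9571 ≈ 5.883
Smallest integer k satisfying the bound: 6

6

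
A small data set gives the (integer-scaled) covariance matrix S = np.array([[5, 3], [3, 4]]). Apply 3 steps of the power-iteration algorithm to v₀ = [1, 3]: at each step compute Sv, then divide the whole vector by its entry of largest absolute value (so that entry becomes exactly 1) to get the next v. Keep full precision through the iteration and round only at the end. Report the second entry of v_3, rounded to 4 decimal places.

Sv0 = (14.00000, 15.00000); divide by 15.00000 → v1 = (0.93333, 1.00000)
Sv1 = (7.66667, 6.80000); divide by 7.66667 → v2 = (1.00000, 0.88696)
Sv2 = (7.66087, 6.54783); divide by 7.66087 → v3 = (1.00000, 0.85471)
Requested entry of v3: 753/881 = 0.8547

0.8547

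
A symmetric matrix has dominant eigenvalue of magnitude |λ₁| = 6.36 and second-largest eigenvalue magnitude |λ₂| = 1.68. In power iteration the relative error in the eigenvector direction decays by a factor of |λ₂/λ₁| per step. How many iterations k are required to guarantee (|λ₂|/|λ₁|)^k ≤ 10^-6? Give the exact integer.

|λ₂/λ₁| = 1.68/6.36 = 0.26415
Need k ≥ ln(10^-6) / ln(0.26415) = -13.8155 / -1.3312 ≈ 10.378
Smallest integer k satisfying the bound: 11

11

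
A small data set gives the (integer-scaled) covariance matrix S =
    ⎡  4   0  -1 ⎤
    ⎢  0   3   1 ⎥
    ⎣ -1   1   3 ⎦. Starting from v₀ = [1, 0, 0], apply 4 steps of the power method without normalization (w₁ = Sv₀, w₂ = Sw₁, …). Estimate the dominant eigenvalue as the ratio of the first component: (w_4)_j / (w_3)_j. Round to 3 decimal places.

λ ≈ 4.520

w1 = Sv₀ = (4, 0, -1)
w2 = Sw1 = (17, -1, -7)
w3 = Sw2 = (75, -10, -39)
w4 = Sw3 = (339, -69, -202)
Ratio at component: 339 / 75 = 4.520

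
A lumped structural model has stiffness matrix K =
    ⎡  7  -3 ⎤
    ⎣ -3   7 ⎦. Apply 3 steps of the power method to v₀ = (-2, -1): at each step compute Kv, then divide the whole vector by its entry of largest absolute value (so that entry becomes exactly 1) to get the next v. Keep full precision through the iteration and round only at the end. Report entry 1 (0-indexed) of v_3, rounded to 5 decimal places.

-0.67785

Kv0 = (-11.000000, -1.000000); divide by -11.000000 → v1 = (1.000000, 0.090909)
Kv1 = (6.727273, -2.363636); divide by 6.727273 → v2 = (1.000000, -0.351351)
Kv2 = (8.054054, -5.459459); divide by 8.054054 → v3 = (1.000000, -0.677852)
Requested entry of v3: 404/-596 = -0.67785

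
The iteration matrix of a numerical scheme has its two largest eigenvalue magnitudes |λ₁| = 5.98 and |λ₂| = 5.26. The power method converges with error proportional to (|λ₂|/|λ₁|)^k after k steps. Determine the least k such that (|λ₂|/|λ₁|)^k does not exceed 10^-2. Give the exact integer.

|λ₂/λ₁| = 5.26/5.98 = 0.87960
Need k ≥ ln(10^-2) / ln(0.87960) = -4.6052 / -0.1283 ≈ 35.897
Smallest integer k satisfying the bound: 36

36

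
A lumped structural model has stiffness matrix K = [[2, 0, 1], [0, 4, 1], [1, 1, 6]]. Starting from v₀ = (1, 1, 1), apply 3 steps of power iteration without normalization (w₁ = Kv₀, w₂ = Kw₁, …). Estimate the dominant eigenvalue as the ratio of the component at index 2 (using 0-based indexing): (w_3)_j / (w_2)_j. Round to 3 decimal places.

w1 = Kv₀ = (2·1 + 0·1 + 1·1; 0·1 + 4·1 + 1·1; 1·1 + 1·1 + 6·1) = (3, 5, 8)
w2 = Kw1 = (2·3 + 0·5 + 1·8; 0·3 + 4·5 + 1·8; 1·3 + 1·5 + 6·8) = (14, 28, 56)
w3 = Kw2 = (84, 168, 378)
Ratio at component: 378 / 56 = 6.750

λ ≈ 6.750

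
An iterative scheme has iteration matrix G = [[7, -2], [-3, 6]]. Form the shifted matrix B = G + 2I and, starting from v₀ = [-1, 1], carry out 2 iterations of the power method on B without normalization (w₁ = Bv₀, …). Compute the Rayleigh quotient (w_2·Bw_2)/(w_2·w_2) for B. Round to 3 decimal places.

B = G + 2I has rows (9, -2); (-3, 8)
w1 = Bv₀ = (9·(-1) + (-2)·1; (-3)·(-1) + 8·1) = (-11, 11)
w2 = Bw1 = (9·(-11) + (-2)·11; (-3)·(-11) + 8·11) = (-121, 121)
Bw2 = (-1331, 1331)
w2·Bw2 = 322102; w2·w2 = 29282; μ ≈ 322102/29282 = 11.000

μ ≈ 11.000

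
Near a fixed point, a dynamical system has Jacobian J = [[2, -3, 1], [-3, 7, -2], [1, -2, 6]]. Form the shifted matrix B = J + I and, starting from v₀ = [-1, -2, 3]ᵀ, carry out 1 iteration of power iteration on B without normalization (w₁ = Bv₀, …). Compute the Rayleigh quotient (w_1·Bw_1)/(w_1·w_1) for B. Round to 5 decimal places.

10.09661

B = J + I has rows (3, -3, 1); (-3, 8, -2); (1, -2, 7)
w1 = Bv₀ = (6, -19, 24)
Bw1 = (99, -218, 212)
w1·Bw1 = 9824; w1·w1 = 973; μ ≈ 9824/973 = 10.09661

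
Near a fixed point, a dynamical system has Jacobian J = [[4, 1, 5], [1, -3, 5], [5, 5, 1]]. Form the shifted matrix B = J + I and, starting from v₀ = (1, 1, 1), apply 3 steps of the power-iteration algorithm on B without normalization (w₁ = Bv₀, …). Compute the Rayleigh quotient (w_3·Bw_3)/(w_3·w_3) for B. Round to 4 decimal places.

μ ≈ 9.9934

B = J + I has rows (5, 1, 5); (1, -2, 5); (5, 5, 2)
w1 = Bv₀ = (5·1 + 1·1 + 5·1; 1·1 + (-2)·1 + 5·1; 5·1 + 5·1 + 2·1) = (11, 4, 12)
w2 = Bw1 = (5·11 + 1·4 + 5·12; 1·11 + (-2)·4 + 5·12; 5·11 + 5·4 + 2·12) = (119, 63, 99)
w3 = Bw2 = (1153, 488, 1108)
Bw3 = (11793, 5717, 10421)
w3·Bw3 = 27933693; w3·w3 = 2795217; μ ≈ 27933693/2795217 = 9.9934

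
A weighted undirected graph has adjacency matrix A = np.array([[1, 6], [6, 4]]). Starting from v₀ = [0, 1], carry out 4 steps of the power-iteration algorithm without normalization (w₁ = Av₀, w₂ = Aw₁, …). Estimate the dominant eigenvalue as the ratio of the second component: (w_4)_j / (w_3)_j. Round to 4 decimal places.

λ ≈ 9.2887

w1 = Av₀ = (1·0 + 6·1; 6·0 + 4·1) = (6, 4)
w2 = Aw1 = (1·6 + 6·4; 6·6 + 4·4) = (30, 52)
w3 = Aw2 = (342, 388)
w4 = Aw3 = (2670, 3604)
Ratio at component: 3604 / 388 = 9.2887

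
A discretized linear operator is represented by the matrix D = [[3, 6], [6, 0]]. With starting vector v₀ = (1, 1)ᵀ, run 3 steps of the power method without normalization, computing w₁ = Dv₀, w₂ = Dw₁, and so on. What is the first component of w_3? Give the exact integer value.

w1 = Dv₀ = (3·1 + 6·1; 6·1 + 0·1) = (9, 6)
w2 = Dw1 = (3·9 + 6·6; 6·9 + 0·6) = (63, 54)
w3 = Dw2 = (513, 378)
The requested component of w3 is 513.

513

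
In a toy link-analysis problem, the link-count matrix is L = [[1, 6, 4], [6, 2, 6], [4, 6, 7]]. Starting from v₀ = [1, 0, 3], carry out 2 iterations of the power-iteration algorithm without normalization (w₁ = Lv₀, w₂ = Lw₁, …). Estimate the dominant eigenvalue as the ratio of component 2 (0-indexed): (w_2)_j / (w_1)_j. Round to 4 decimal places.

λ ≈ 14.8400

w1 = Lv₀ = (13, 24, 25)
w2 = Lw1 = (257, 276, 371)
Ratio at component: 371 / 25 = 14.8400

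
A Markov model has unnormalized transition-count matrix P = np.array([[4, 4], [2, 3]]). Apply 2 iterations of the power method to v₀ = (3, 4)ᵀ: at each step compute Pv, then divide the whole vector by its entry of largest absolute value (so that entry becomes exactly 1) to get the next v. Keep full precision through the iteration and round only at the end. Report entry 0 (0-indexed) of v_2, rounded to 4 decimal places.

1.0000

Pv0 = (28.00000, 18.00000); divide by 28.00000 → v1 = (1.00000, 0.64286)
Pv1 = (6.57143, 3.92857); divide by 6.57143 → v2 = (1.00000, 0.59783)
Requested entry of v2: 184/184 = 1.0000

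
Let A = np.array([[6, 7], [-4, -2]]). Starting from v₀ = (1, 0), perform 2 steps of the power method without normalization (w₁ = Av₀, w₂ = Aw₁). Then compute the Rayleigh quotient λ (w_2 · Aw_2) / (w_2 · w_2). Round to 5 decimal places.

w1 = Av₀ = (6, -4)
w2 = Aw1 = (8, -16)
Aw2 = (-64, 0)
w2·Aw2 = 8·(-64) + (-16)·0 = -512; w2·w2 = 8·8 + (-16)·(-16) = 320
λ ≈ -512/320 = -1.60000

λ ≈ -1.60000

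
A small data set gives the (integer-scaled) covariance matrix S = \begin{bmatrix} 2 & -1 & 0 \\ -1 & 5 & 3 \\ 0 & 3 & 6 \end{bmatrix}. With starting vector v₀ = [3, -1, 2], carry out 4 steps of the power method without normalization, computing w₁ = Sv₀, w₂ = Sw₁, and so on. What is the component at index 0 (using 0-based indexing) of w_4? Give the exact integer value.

w1 = Sv₀ = (2·3 + (-1)·(-1) + 0·2; (-1)·3 + 5·(-1) + 3·2; 0·3 + 3·(-1) + 6·2) = (7, -2, 9)
w2 = Sw1 = (2·7 + (-1)·(-2) + 0·9; (-1)·7 + 5·(-2) + 3·9; 0·7 + 3·(-2) + 6·9) = (16, 10, 48)
w3 = Sw2 = (22, 178, 318)
w4 = Sw3 = (-134, 1822, 2442)
The requested component of w4 is -134.

-134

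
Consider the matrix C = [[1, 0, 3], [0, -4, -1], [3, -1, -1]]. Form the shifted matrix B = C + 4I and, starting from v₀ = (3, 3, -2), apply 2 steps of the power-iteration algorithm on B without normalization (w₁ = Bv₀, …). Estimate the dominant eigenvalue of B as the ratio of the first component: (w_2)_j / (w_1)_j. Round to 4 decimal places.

B = C + 4I has rows (5, 0, 3); (0, 0, -1); (3, -1, 3)
w1 = Bv₀ = (9, 2, 0)
w2 = Bw1 = (45, 0, 25)
Ratio: 45/9 = 5.0000

μ ≈ 5.0000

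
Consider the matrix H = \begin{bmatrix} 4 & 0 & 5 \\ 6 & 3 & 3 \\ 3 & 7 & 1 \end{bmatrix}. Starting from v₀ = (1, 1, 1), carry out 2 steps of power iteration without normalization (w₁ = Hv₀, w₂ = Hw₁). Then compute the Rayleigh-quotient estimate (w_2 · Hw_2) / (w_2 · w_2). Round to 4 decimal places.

w1 = Hv₀ = (9, 12, 11)
w2 = Hw1 = (91, 123, 122)
Hw2 = (974, 1281, 1256)
w2·Hw2 = 91·974 + 123·1281 + 122·1256 = 399429; w2·w2 = 91·91 + 123·123 + 122·122 = 38294
λ ≈ 399429/38294 = 10.4306

10.4306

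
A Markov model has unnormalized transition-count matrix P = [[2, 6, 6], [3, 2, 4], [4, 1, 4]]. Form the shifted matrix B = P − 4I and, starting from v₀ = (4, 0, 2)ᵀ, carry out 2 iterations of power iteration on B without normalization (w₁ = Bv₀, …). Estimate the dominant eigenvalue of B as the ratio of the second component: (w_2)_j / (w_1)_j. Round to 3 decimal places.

1.800

B = P − 4I has rows (-2, 6, 6); (3, -2, 4); (4, 1, 0)
w1 = Bv₀ = ((-2)·4 + 6·0 + 6·2; 3·4 + (-2)·0 + 4·2; 4·4 + 1·0 + 0·2) = (4, 20, 16)
w2 = Bw1 = ((-2)·4 + 6·20 + 6·16; 3·4 + (-2)·20 + 4·16; 4·4 + 1·20 + 0·16) = (208, 36, 36)
Ratio: 36/20 = 1.800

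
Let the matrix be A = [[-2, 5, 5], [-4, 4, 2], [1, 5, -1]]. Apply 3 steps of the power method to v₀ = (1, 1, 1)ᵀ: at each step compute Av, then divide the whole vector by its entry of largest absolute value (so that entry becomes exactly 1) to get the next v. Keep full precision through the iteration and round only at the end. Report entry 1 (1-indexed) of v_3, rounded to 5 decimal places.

0.40566

Av0 = (8.000000, 2.000000, 5.000000); divide by 8.000000 → v1 = (1.000000, 0.250000, 0.625000)
Av1 = (2.375000, -1.750000, 1.625000); divide by 2.375000 → v2 = (1.000000, -0.736842, 0.684211)
Av2 = (-2.263158, -5.578947, -3.368421); divide by -5.578947 → v3 = (0.405660, 1.000000, 0.603774)
Requested entry of v3: -43/-106 = 0.40566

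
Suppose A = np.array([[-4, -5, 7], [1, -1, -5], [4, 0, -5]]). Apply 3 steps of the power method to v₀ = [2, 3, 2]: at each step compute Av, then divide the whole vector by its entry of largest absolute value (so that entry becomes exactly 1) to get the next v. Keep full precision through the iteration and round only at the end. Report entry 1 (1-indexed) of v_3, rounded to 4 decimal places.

1.0000

Av0 = (-9.00000, -11.00000, -2.00000); divide by -11.00000 → v1 = (0.81818, 1.00000, 0.18182)
Av1 = (-7.00000, -1.09091, 2.36364); divide by -7.00000 → v2 = (1.00000, 0.15584, -0.33766)
Av2 = (-7.14286, 2.53247, 5.68831); divide by -7.14286 → v3 = (1.00000, -0.35455, -0.79636)
Requested entry of v3: -550/-550 = 1.0000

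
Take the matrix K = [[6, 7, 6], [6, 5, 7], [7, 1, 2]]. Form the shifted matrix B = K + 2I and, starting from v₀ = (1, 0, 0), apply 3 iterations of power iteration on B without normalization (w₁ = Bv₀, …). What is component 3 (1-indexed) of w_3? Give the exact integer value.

B = K + 2I has rows (8, 7, 6); (6, 7, 7); (7, 1, 4)
w1 = Bv₀ = (8, 6, 7)
w2 = Bw1 = (148, 139, 90)
w3 = Bw2 = (2697, 2491, 1535)
Requested component of w3: 1535

1535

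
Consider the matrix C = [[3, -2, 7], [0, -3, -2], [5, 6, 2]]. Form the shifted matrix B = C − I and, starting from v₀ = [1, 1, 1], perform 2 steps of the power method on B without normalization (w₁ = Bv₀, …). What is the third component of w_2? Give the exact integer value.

B = C − I has rows (2, -2, 7); (0, -4, -2); (5, 6, 1)
w1 = Bv₀ = (2·1 + (-2)·1 + 7·1; 0·1 + (-4)·1 + (-2)·1; 5·1 + 6·1 + 1·1) = (7, -6, 12)
w2 = Bw1 = (2·7 + (-2)·(-6) + 7·12; 0·7 + (-4)·(-6) + (-2)·12; 5·7 + 6·(-6) + 1·12) = (110, 0, 11)
Requested component of w2: 11

11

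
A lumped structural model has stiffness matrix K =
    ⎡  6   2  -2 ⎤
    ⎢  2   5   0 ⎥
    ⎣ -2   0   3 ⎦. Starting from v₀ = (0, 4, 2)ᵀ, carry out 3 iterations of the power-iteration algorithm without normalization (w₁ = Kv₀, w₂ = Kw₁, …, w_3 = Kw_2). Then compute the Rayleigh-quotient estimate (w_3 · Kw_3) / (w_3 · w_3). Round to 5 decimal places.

λ ≈ 7.51533

w1 = Kv₀ = (6·0 + 2·4 + (-2)·2; 2·0 + 5·4 + 0·2; (-2)·0 + 0·4 + 3·2) = (4, 20, 6)
w2 = Kw1 = (6·4 + 2·20 + (-2)·6; 2·4 + 5·20 + 0·6; (-2)·4 + 0·20 + 3·6) = (52, 108, 10)
w3 = Kw2 = (508, 644, -74)
Kw3 = (4484, 4236, -1238)
w3·Kw3 = 508·4484 + 644·4236 + (-74)·(-1238) = 5097468; w3·w3 = 508·508 + 644·644 + (-74)·(-74) = 678276
λ ≈ 5097468/678276 = 7.51533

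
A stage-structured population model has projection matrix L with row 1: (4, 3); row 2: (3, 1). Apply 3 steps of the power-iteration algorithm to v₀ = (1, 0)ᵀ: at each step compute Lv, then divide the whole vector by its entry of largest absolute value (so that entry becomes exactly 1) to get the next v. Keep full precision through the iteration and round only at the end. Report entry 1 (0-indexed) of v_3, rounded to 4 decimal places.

Lv0 = (4.00000, 3.00000); divide by 4.00000 → v1 = (1.00000, 0.75000)
Lv1 = (6.25000, 3.75000); divide by 6.25000 → v2 = (1.00000, 0.60000)
Lv2 = (5.80000, 3.60000); divide by 5.80000 → v3 = (1.00000, 0.62069)
Requested entry of v3: 90/145 = 0.6207

0.6207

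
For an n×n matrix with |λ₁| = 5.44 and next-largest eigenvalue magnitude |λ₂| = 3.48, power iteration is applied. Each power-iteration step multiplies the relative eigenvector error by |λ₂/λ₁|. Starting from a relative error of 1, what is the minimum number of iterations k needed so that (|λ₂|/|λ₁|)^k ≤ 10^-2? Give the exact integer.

11

|λ₂/λ₁| = 3.48/5.44 = 0.63971
Need k ≥ ln(10^-2) / ln(0.63971) = -4.6052 / -0.4467 ≈ 10.308
Smallest integer k satisfying the bound: 11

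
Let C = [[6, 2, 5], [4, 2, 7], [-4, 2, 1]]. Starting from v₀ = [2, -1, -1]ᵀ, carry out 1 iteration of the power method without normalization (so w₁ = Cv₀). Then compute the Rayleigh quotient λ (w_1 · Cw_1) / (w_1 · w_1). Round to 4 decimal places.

1.9524

w1 = Cv₀ = (6·2 + 2·(-1) + 5·(-1); 4·2 + 2·(-1) + 7·(-1); (-4)·2 + 2·(-1) + 1·(-1)) = (5, -1, -11)
Cw1 = (-27, -59, -33)
w1·Cw1 = 5·(-27) + (-1)·(-59) + (-11)·(-33) = 287; w1·w1 = 5·5 + (-1)·(-1) + (-11)·(-11) = 147
λ ≈ 287/147 = 1.9524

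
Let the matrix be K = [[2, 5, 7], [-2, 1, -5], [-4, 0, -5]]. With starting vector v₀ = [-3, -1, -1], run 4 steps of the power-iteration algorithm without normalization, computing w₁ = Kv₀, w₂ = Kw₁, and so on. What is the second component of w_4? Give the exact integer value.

w1 = Kv₀ = (2·(-3) + 5·(-1) + 7·(-1); (-2)·(-3) + 1·(-1) + (-5)·(-1); (-4)·(-3) + 0·(-1) + (-5)·(-1)) = (-18, 10, 17)
w2 = Kw1 = (2·(-18) + 5·10 + 7·17; (-2)·(-18) + 1·10 + (-5)·17; (-4)·(-18) + 0·10 + (-5)·17) = (133, -39, -13)
w3 = Kw2 = (-20, -240, -467)
w4 = Kw3 = (-4509, 2135, 2415)
The requested component of w4 is 2135.

2135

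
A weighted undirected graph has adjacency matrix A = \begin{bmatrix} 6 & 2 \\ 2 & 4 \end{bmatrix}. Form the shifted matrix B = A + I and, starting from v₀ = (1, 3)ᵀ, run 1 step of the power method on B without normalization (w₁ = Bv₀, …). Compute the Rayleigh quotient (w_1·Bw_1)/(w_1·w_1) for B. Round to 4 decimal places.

B = A + I has rows (7, 2); (2, 5)
w1 = Bv₀ = (13, 17)
Bw1 = (125, 111)
w1·Bw1 = 3512; w1·w1 = 458; μ ≈ 3512/458 = 7.6681

7.6681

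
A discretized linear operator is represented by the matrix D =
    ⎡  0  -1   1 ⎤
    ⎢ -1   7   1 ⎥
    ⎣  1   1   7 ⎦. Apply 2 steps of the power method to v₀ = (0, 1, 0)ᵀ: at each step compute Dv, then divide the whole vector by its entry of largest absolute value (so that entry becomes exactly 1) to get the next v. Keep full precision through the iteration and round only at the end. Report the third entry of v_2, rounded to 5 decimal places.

0.25490

Dv0 = (-1.000000, 7.000000, 1.000000); divide by 7.000000 → v1 = (-0.142857, 1.000000, 0.142857)
Dv1 = (-0.857143, 7.285714, 1.857143); divide by 7.285714 → v2 = (-0.117647, 1.000000, 0.254902)
Requested entry of v2: 13/51 = 0.25490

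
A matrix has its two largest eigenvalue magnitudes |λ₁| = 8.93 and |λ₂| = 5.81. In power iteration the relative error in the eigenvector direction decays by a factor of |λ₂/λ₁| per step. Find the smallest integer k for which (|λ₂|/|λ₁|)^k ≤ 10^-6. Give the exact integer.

|λ₂/λ₁| = 5.81/8.93 = 0.65062
Need k ≥ ln(10^-6) / ln(0.65062) = -13.8155 / -0.4298 ≈ 32.141
Smallest integer k satisfying the bound: 33

33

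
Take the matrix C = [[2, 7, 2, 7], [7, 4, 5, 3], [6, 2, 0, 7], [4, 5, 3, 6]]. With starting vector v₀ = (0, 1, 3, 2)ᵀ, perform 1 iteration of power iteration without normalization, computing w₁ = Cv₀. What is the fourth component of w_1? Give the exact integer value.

26

w1 = Cv₀ = (27, 25, 16, 26)
The requested component of w1 is 26.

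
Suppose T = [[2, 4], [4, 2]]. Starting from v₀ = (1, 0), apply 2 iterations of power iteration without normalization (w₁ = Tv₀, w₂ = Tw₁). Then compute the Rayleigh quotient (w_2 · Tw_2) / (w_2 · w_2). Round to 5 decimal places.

w1 = Tv₀ = (2·1 + 4·0; 4·1 + 2·0) = (2, 4)
w2 = Tw1 = (2·2 + 4·4; 4·2 + 2·4) = (20, 16)
Tw2 = (104, 112)
w2·Tw2 = 20·104 + 16·112 = 3872; w2·w2 = 20·20 + 16·16 = 656
λ ≈ 3872/656 = 5.90244

λ ≈ 5.90244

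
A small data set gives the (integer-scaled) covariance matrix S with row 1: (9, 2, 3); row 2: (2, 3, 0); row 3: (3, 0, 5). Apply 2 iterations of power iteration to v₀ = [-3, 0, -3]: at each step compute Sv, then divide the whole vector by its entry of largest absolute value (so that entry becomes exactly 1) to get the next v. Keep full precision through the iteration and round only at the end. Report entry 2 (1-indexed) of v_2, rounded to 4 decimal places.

0.2206

Sv0 = (-36.00000, -6.00000, -24.00000); divide by -36.00000 → v1 = (1.00000, 0.16667, 0.66667)
Sv1 = (11.33333, 2.50000, 6.33333); divide by 11.33333 → v2 = (1.00000, 0.22059, 0.55882)
Requested entry of v2: -90/-408 = 0.2206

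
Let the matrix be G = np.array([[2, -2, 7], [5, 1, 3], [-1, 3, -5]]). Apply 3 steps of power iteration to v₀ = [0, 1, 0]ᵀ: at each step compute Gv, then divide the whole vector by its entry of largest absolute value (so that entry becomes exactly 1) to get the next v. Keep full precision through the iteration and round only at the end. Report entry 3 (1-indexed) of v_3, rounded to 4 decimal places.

Gv0 = (-2.00000, 1.00000, 3.00000); divide by 3.00000 → v1 = (-0.66667, 0.33333, 1.00000)
Gv1 = (5.00000, 0.00000, -3.33333); divide by 5.00000 → v2 = (1.00000, 0.00000, -0.66667)
Gv2 = (-2.66667, 3.00000, 2.33333); divide by 3.00000 → v3 = (-0.88889, 1.00000, 0.77778)
Requested entry of v3: 35/45 = 0.7778

0.7778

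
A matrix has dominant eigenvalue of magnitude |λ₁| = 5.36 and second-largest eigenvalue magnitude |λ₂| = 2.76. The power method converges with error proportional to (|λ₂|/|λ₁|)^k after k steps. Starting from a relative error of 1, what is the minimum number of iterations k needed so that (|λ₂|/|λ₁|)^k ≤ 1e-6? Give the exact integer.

21

|λ₂/λ₁| = 2.76/5.36 = 0.51493
Need k ≥ ln(1e-6) / ln(0.51493) = -13.8155 / -0.6637 ≈ 20.815
Smallest integer k satisfying the bound: 21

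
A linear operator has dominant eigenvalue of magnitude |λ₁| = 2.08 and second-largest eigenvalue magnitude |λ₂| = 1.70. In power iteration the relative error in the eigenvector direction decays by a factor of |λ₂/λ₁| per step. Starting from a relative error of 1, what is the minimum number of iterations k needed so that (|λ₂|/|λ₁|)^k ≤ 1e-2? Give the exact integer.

|λ₂/λ₁| = 1.70/2.08 = 0.81731
Need k ≥ ln(1e-2) / ln(0.81731) = -4.6052 / -0.2017 ≈ 22.827
Smallest integer k satisfying the bound: 23

23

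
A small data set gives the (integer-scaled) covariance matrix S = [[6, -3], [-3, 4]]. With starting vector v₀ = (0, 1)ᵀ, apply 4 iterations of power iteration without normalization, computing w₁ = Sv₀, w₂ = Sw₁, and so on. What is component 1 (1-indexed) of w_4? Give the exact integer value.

-2100

w1 = Sv₀ = (-3, 4)
w2 = Sw1 = (-30, 25)
w3 = Sw2 = (-255, 190)
w4 = Sw3 = (-2100, 1525)
The requested component of w4 is -2100.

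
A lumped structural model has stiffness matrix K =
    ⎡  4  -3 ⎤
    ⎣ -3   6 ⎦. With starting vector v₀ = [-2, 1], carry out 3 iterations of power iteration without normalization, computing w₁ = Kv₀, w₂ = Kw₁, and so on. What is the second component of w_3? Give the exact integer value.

870

w1 = Kv₀ = (-11, 12)
w2 = Kw1 = (-80, 105)
w3 = Kw2 = (-635, 870)
The requested component of w3 is 870.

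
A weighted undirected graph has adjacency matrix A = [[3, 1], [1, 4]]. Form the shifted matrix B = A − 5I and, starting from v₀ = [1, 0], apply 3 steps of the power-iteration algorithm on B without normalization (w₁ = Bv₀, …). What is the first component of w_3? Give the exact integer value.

B = A − 5I has rows (-2, 1); (1, -1)
w1 = Bv₀ = ((-2)·1 + 1·0; 1·1 + (-1)·0) = (-2, 1)
w2 = Bw1 = ((-2)·(-2) + 1·1; 1·(-2) + (-1)·1) = (5, -3)
w3 = Bw2 = (-13, 8)
Requested component of w3: -13

-13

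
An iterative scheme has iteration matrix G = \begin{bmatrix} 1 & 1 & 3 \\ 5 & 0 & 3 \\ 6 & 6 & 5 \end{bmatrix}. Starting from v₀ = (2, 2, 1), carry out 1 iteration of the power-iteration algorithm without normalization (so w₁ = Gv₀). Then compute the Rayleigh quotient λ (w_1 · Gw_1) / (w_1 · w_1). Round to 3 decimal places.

λ ≈ 9.462

w1 = Gv₀ = (1·2 + 1·2 + 3·1; 5·2 + 0·2 + 3·1; 6·2 + 6·2 + 5·1) = (7, 13, 29)
Gw1 = (107, 122, 265)
w1·Gw1 = 7·107 + 13·122 + 29·265 = 10020; w1·w1 = 7·7 + 13·13 + 29·29 = 1059
λ ≈ 10020/1059 = 9.462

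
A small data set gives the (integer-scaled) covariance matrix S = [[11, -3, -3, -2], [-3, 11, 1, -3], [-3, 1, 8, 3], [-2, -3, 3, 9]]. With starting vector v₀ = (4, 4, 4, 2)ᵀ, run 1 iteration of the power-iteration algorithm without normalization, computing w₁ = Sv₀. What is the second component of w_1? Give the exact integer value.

w1 = Sv₀ = (16, 30, 30, 10)
The requested component of w1 is 30.

30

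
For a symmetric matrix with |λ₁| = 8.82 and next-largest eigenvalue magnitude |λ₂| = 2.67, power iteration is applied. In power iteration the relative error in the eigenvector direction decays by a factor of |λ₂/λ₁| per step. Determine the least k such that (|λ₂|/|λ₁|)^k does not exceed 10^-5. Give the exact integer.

|λ₂/λ₁| = 2.67/8.82 = 0.30272
Need k ≥ ln(10^-5) / ln(0.30272) = -11.5129 / -1.1949 ≈ 9.635
Smallest integer k satisfying the bound: 10

10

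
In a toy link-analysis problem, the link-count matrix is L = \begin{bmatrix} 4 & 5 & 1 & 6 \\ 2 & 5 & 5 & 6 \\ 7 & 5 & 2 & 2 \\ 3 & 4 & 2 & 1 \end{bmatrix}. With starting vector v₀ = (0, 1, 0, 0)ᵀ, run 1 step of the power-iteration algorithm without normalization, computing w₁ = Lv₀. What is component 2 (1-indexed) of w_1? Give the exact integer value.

w1 = Lv₀ = (4·0 + 5·1 + 1·0 + 6·0; 2·0 + 5·1 + 5·0 + 6·0; 7·0 + 5·1 + 2·0 + 2·0; 3·0 + 4·1 + 2·0 + 1·0) = (5, 5, 5, 4)
The requested component of w1 is 5.

5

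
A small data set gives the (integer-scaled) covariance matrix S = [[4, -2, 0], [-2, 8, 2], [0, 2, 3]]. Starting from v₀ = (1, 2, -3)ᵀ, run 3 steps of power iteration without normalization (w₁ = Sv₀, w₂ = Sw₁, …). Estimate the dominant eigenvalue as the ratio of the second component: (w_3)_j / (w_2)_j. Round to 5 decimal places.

w1 = Sv₀ = (0, 8, -5)
w2 = Sw1 = (-16, 54, 1)
w3 = Sw2 = (-172, 466, 111)
Ratio at component: 466 / 54 = 8.62963

λ ≈ 8.62963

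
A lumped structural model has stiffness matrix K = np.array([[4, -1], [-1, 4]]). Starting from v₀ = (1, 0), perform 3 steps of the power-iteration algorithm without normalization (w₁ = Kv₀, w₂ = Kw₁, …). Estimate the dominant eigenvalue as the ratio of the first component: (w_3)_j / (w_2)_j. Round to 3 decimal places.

w1 = Kv₀ = (4·1 + (-1)·0; (-1)·1 + 4·0) = (4, -1)
w2 = Kw1 = (4·4 + (-1)·(-1); (-1)·4 + 4·(-1)) = (17, -8)
w3 = Kw2 = (76, -49)
Ratio at component: 76 / 17 = 4.471

4.471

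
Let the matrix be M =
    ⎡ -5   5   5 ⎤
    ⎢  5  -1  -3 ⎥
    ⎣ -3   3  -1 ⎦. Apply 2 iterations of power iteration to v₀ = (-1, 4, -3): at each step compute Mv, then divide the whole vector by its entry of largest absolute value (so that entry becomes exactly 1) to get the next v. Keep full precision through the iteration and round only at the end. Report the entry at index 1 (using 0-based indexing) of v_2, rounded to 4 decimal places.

Mv0 = (10.00000, 0.00000, 18.00000); divide by 18.00000 → v1 = (0.55556, 0.00000, 1.00000)
Mv1 = (2.22222, -0.22222, -2.66667); divide by -2.66667 → v2 = (-0.83333, 0.08333, 1.00000)
Requested entry of v2: -4/-48 = 0.0833

0.0833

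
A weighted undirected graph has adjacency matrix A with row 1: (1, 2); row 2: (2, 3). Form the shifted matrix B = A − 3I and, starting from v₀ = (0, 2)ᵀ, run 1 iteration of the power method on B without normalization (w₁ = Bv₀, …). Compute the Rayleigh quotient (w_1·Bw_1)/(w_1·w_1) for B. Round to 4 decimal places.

B = A − 3I has rows (-2, 2); (2, 0)
w1 = Bv₀ = (4, 0)
Bw1 = (-8, 8)
w1·Bw1 = -32; w1·w1 = 16; μ ≈ -32/16 = -2.0000

μ ≈ -2.0000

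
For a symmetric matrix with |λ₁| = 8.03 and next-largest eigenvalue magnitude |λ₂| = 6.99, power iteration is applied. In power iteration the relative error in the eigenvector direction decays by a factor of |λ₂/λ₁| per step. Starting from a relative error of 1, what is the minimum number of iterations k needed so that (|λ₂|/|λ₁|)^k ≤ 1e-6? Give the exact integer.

|λ₂/λ₁| = 6.99/8.03 = 0.87049
Need k ≥ ln(1e-6) / ln(0.87049) = -13.8155 / -0.1387 ≈ 99.604
Smallest integer k satisfying the bound: 100

100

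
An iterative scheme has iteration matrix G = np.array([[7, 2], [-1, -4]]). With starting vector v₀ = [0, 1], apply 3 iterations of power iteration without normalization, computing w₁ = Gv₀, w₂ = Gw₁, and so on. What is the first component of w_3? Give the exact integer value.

w1 = Gv₀ = (7·0 + 2·1; (-1)·0 + (-4)·1) = (2, -4)
w2 = Gw1 = (7·2 + 2·(-4); (-1)·2 + (-4)·(-4)) = (6, 14)
w3 = Gw2 = (70, -62)
The requested component of w3 is 70.

70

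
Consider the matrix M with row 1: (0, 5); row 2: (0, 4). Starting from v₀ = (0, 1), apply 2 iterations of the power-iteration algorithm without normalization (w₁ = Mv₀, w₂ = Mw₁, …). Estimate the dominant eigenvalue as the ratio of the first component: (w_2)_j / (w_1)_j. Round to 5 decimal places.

λ ≈ 4.00000

w1 = Mv₀ = (0·0 + 5·1; 0·0 + 4·1) = (5, 4)
w2 = Mw1 = (0·5 + 5·4; 0·5 + 4·4) = (20, 16)
Ratio at component: 20 / 5 = 4.00000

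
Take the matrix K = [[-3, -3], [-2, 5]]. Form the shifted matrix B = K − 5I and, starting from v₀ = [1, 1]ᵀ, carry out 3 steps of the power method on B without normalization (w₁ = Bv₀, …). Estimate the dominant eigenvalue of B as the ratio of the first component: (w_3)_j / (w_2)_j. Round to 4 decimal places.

B = K − 5I has rows (-8, -3); (-2, 0)
w1 = Bv₀ = ((-8)·1 + (-3)·1; (-2)·1 + 0·1) = (-11, -2)
w2 = Bw1 = ((-8)·(-11) + (-3)·(-2); (-2)·(-11) + 0·(-2)) = (94, 22)
w3 = Bw2 = (-818, -188)
Ratio: -818/94 = -8.7021

-8.7021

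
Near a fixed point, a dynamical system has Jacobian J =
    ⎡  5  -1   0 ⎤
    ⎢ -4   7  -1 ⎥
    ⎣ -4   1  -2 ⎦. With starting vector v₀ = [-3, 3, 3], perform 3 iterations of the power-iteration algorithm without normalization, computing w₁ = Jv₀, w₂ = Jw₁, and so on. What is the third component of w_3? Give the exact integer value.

w1 = Jv₀ = (-18, 30, 9)
w2 = Jw1 = (-120, 273, 84)
w3 = Jw2 = (-873, 2307, 585)
The requested component of w3 is 585.

585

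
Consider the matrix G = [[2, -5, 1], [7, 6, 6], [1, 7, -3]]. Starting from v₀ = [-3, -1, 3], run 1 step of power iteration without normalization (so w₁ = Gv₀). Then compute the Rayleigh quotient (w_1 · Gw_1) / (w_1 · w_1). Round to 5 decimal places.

λ ≈ 3.41256

w1 = Gv₀ = (2, -9, -19)
Gw1 = (30, -154, -4)
w1·Gw1 = 2·30 + (-9)·(-154) + (-19)·(-4) = 1522; w1·w1 = 2·2 + (-9)·(-9) + (-19)·(-19) = 446
λ ≈ 1522/446 = 3.41256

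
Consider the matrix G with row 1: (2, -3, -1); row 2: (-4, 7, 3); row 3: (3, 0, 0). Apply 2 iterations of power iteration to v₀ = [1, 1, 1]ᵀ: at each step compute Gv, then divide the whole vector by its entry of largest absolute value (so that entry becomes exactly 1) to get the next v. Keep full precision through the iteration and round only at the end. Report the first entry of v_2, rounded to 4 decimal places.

Gv0 = (-2.00000, 6.00000, 3.00000); divide by 6.00000 → v1 = (-0.33333, 1.00000, 0.50000)
Gv1 = (-4.16667, 9.83333, -1.00000); divide by 9.83333 → v2 = (-0.42373, 1.00000, -0.10169)
Requested entry of v2: -25/59 = -0.4237

-0.4237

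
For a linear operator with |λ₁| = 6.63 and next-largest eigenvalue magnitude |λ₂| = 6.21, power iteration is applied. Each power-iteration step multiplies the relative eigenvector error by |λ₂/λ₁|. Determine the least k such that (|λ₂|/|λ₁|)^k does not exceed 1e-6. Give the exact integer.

212

|λ₂/λ₁| = 6.21/6.63 = 0.93665
Need k ≥ ln(1e-6) / ln(0.93665) = -13.8155 / -0.0654 ≈ 211.105
Smallest integer k satisfying the bound: 212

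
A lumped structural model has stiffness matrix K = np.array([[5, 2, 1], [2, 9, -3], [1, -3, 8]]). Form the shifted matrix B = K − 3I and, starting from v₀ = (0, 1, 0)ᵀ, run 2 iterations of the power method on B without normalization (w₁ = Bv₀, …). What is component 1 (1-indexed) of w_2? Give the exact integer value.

13

B = K − 3I has rows (2, 2, 1); (2, 6, -3); (1, -3, 5)
w1 = Bv₀ = (2, 6, -3)
w2 = Bw1 = (13, 49, -31)
Requested component of w2: 13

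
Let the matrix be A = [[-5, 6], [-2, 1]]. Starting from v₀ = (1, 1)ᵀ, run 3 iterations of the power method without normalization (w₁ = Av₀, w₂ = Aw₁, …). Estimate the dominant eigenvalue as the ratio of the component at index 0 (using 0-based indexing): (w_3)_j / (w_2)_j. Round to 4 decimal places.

w1 = Av₀ = (1, -1)
w2 = Aw1 = (-11, -3)
w3 = Aw2 = (37, 19)
Ratio at component: 37 / -11 = -3.3636

-3.3636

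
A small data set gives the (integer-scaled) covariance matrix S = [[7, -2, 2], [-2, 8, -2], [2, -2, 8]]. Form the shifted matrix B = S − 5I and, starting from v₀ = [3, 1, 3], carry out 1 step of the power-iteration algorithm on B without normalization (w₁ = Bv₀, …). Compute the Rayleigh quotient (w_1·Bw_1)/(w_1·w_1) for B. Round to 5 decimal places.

B = S − 5I has rows (2, -2, 2); (-2, 3, -2); (2, -2, 3)
w1 = Bv₀ = (2·3 + (-2)·1 + 2·3; (-2)·3 + 3·1 + (-2)·3; 2·3 + (-2)·1 + 3·3) = (10, -9, 13)
Bw1 = (64, -73, 77)
w1·Bw1 = 2298; w1·w1 = 350; μ ≈ 2298/350 = 6.56571

6.56571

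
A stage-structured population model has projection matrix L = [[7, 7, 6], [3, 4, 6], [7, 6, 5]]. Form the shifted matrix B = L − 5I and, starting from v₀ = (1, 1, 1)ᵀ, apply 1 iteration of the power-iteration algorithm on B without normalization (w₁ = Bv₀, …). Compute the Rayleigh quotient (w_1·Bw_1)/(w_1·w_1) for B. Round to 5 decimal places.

B = L − 5I has rows (2, 7, 6); (3, -1, 6); (7, 6, 0)
w1 = Bv₀ = (2·1 + 7·1 + 6·1; 3·1 + (-1)·1 + 6·1; 7·1 + 6·1 + 0·1) = (15, 8, 13)
Bw1 = (164, 115, 153)
w1·Bw1 = 5369; w1·w1 = 458; μ ≈ 5369/458 = 11.72271

11.72271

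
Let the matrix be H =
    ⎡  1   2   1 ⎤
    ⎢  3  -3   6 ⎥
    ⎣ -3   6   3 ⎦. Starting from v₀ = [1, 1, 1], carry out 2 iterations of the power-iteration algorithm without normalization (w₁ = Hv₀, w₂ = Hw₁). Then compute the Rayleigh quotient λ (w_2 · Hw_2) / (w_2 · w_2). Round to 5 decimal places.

w1 = Hv₀ = (4, 6, 6)
w2 = Hw1 = (22, 30, 42)
Hw2 = (124, 228, 240)
w2·Hw2 = 22·124 + 30·228 + 42·240 = 19648; w2·w2 = 22·22 + 30·30 + 42·42 = 3148
λ ≈ 19648/3148 = 6.24142

λ ≈ 6.24142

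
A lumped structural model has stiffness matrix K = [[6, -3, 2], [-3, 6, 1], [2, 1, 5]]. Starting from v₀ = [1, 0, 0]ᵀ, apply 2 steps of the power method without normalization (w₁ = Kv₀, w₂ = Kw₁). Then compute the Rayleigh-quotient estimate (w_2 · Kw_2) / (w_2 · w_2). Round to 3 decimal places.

λ ≈ 9.080

w1 = Kv₀ = (6·1 + (-3)·0 + 2·0; (-3)·1 + 6·0 + 1·0; 2·1 + 1·0 + 5·0) = (6, -3, 2)
w2 = Kw1 = (6·6 + (-3)·(-3) + 2·2; (-3)·6 + 6·(-3) + 1·2; 2·6 + 1·(-3) + 5·2) = (49, -34, 19)
Kw2 = (434, -332, 159)
w2·Kw2 = 49·434 + (-34)·(-332) + 19·159 = 35575; w2·w2 = 49·49 + (-34)·(-34) + 19·19 = 3918
λ ≈ 35575/3918 = 9.080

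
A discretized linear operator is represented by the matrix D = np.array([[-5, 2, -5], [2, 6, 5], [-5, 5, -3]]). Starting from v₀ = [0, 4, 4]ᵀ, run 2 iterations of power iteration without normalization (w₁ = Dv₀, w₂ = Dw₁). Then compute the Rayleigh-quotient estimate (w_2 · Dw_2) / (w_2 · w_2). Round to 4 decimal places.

4.9920

w1 = Dv₀ = ((-5)·0 + 2·4 + (-5)·4; 2·0 + 6·4 + 5·4; (-5)·0 + 5·4 + (-3)·4) = (-12, 44, 8)
w2 = Dw1 = ((-5)·(-12) + 2·44 + (-5)·8; 2·(-12) + 6·44 + 5·8; (-5)·(-12) + 5·44 + (-3)·8) = (108, 280, 256)
Dw2 = (-1260, 3176, 92)
w2·Dw2 = 108·(-1260) + 280·3176 + 256·92 = 776752; w2·w2 = 108·108 + 280·280 + 256·256 = 155600
λ ≈ 776752/155600 = 4.9920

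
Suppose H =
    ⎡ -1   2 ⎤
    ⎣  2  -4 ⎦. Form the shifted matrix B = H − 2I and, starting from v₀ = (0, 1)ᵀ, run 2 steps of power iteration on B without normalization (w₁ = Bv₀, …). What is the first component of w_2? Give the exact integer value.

-18

B = H − 2I has rows (-3, 2); (2, -6)
w1 = Bv₀ = ((-3)·0 + 2·1; 2·0 + (-6)·1) = (2, -6)
w2 = Bw1 = ((-3)·2 + 2·(-6); 2·2 + (-6)·(-6)) = (-18, 40)
Requested component of w2: -18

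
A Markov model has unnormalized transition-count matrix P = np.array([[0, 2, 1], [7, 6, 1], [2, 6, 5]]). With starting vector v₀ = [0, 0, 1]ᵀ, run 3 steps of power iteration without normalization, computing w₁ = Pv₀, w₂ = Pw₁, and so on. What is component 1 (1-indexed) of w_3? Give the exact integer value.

69

w1 = Pv₀ = (1, 1, 5)
w2 = Pw1 = (7, 18, 33)
w3 = Pw2 = (69, 190, 287)
The requested component of w3 is 69.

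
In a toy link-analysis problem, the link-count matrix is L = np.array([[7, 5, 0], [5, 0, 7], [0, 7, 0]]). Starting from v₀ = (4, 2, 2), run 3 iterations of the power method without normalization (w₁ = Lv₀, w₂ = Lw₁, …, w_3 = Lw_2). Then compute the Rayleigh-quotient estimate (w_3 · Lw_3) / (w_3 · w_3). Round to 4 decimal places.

w1 = Lv₀ = (38, 34, 14)
w2 = Lw1 = (436, 288, 238)
w3 = Lw2 = (4492, 3846, 2016)
Lw3 = (50674, 36572, 26922)
w3·Lw3 = 4492·50674 + 3846·36572 + 2016·26922 = 422558272; w3·w3 = 4492·4492 + 3846·3846 + 2016·2016 = 39034036
λ ≈ 422558272/39034036 = 10.8254

10.8254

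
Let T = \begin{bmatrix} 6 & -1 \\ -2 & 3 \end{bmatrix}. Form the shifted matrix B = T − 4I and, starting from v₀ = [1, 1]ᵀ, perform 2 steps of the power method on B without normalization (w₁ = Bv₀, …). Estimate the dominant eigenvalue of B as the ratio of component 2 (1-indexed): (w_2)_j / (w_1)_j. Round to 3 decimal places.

μ ≈ -0.333

B = T − 4I has rows (2, -1); (-2, -1)
w1 = Bv₀ = (2·1 + (-1)·1; (-2)·1 + (-1)·1) = (1, -3)
w2 = Bw1 = (2·1 + (-1)·(-3); (-2)·1 + (-1)·(-3)) = (5, 1)
Ratio: 1/-3 = -0.333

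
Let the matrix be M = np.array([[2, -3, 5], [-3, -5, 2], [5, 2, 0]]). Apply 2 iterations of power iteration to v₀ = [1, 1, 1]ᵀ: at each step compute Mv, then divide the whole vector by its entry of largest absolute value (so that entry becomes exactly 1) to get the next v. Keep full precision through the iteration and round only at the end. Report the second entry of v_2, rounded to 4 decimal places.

Mv0 = (4.00000, -6.00000, 7.00000); divide by 7.00000 → v1 = (0.57143, -0.85714, 1.00000)
Mv1 = (8.71429, 4.57143, 1.14286); divide by 8.71429 → v2 = (1.00000, 0.52459, 0.13115)
Requested entry of v2: 32/61 = 0.5246

0.5246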